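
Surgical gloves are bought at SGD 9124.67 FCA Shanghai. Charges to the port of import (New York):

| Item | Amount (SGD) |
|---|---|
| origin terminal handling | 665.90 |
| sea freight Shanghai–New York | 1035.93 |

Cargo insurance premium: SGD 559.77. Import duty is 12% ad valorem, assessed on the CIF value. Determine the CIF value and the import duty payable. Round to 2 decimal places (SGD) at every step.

CIF = FCA price + pre-shipment costs + freight + insurance
CIF = 9124.67 + 665.90 + 1035.93 + 559.77 = 11386.27
Import duty = 11386.27 × 12% = 1366.35

CIF value: SGD 11386.27; import duty: SGD 1366.35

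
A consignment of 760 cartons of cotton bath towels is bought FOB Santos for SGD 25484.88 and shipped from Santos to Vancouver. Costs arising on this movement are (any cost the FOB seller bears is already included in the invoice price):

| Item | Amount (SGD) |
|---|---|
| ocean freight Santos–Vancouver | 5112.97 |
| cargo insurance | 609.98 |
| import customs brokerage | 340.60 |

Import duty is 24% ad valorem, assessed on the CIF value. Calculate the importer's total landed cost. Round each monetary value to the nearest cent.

Total landed cost: SGD 39038.31

FOB: the seller bears costs until goods are on board at the origin port; the buyer bears freight, insurance and all costs thereafter.
CIF value = FOB price + freight + insurance = 25484.88 + 5112.97 + 609.98 = 31207.83
Import duty = 31207.83 × 24% = 7489.88
Buyer bears: freight 5112.97 + insurance 609.98 + brokerage 340.60 + duty 7489.88 = 13553.43
Landed cost = invoice 25484.88 + 13553.43 = 39038.31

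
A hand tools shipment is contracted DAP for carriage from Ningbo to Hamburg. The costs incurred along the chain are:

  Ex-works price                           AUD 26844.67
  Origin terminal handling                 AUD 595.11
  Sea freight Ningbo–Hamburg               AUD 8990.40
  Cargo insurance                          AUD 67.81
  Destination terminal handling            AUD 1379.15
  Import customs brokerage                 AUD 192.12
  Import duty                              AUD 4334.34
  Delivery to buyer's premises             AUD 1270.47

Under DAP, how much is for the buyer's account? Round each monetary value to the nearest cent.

Buyer's account: AUD 4526.46

DAP: the seller bears all costs to the named destination except import duty and clearance.
Seller's account: goods 26844.67 + origin terminal 595.11 + freight 8990.40 + insurance 67.81 + destination terminal 1379.15 + delivery 1270.47 = 39147.61
Buyer's account: brokerage 192.12 + duty 4334.34 = 4526.46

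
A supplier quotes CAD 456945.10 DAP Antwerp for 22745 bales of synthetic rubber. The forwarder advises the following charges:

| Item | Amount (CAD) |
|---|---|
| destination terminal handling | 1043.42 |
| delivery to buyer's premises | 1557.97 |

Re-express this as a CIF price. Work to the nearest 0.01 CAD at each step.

From DAP to CIF, the seller no longer bears: destination terminal, delivery.
CIF price = 456945.10 − 1043.42 − 1557.97 = 454343.71

CIF price: CAD 454343.71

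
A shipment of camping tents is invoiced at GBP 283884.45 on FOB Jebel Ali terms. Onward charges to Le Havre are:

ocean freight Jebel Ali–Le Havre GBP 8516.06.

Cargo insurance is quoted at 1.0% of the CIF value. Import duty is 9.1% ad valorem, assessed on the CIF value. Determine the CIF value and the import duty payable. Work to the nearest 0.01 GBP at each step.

Let C be the CIF value. C = FOB price + freight + 1.0% × C
C − 1.0% × C = 283884.45 + 8516.06
0.99 × C = 292400.51
C = 292400.51 / 0.99 = 295354.05
Insurance premium = 1.0% × 295354.05 = 2953.54
Import duty = 295354.05 × 9.1% = 26877.22

CIF value: GBP 295354.05; import duty: GBP 26877.22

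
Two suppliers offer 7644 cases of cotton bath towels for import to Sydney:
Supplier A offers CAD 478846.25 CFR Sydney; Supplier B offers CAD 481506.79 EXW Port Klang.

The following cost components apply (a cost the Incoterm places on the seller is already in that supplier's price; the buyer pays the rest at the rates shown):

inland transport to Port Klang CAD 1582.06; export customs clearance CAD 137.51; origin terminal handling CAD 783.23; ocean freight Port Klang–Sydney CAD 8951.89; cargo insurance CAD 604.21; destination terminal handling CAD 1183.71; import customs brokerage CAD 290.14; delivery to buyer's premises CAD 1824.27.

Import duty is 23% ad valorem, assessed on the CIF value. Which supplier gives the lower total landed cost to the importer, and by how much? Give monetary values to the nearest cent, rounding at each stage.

Supplier A (CFR):
CIF value = CFR price + insurance = 478846.25 + 604.21 = 479450.46
Import duty = 479450.46 × 23% = 110273.61
Buyer bears (A): 604.21 + 1183.71 + 290.14 + 1824.27 = 3902.33
Landed cost (A) = invoice 478846.25 + 3902.33 + duty 110273.61 = 593022.19
Supplier B (EXW):
CIF value = EXW price + inland to port + export clearance + origin terminal + freight + insurance = 481506.79 + 1582.06 + 137.51 + 783.23 + 8951.89 + 604.21 = 493565.69
Import duty = 493565.69 × 23% = 113520.11
Buyer bears (B): 1582.06 + 137.51 + 783.23 + 8951.89 + 604.21 + 1183.71 + 290.14 + 1824.27 = 15357.02
Landed cost (B) = invoice 481506.79 + 15357.02 + duty 113520.11 = 610383.92
Difference = |593022.19 − 610383.92| = 17361.73

Supplier A is cheaper by CAD 17361.73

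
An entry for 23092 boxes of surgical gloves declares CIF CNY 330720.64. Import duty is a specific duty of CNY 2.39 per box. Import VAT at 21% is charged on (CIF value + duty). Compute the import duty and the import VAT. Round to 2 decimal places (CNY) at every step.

Import duty = 23092 × 2.39 = 55189.88
VAT base = CIF + duty = 330720.64 + 55189.88 = 385910.52
Import VAT = 385910.52 × 21% = 81041.21

Import duty: CNY 55189.88; import VAT: CNY 81041.21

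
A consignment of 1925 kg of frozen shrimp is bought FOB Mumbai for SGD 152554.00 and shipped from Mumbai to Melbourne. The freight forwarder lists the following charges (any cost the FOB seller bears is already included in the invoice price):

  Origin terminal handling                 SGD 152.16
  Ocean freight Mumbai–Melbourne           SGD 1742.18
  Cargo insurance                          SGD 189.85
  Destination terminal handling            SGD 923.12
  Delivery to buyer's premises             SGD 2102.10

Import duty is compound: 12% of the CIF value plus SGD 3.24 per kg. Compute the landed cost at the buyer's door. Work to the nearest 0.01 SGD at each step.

Total landed cost: SGD 182286.57

FOB: the seller bears costs until goods are on board at the origin port; the buyer bears freight, insurance and all costs thereafter.
Already in the invoice (seller's account under FOB): origin terminal — exclude.
CIF value = FOB price + freight + insurance = 152554.00 + 1742.18 + 189.85 = 154486.03
Ad valorem component: 154486.03 × 12% = 18538.32
Specific component: 1925 × 3.24 = 6237.00
Import duty = 18538.32 + 6237.00 = 24775.32
Buyer bears: freight 1742.18 + insurance 189.85 + destination terminal 923.12 + delivery 2102.10 + duty 24775.32 = 29732.57
Landed cost = invoice 152554.00 + 29732.57 = 182286.57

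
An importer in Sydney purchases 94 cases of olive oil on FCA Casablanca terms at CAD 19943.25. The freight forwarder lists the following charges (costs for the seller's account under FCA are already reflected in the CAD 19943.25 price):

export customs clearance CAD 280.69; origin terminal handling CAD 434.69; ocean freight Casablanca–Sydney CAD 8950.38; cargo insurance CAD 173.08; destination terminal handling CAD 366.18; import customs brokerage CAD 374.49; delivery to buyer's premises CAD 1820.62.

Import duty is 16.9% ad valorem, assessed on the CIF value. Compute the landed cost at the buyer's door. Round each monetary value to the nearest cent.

FCA: the seller delivers export-cleared goods to the carrier; the buyer bears costs from that point.
Already in the invoice (seller's account under FCA): export clearance — exclude.
CIF value = FCA price + origin terminal + freight + insurance = 19943.25 + 434.69 + 8950.38 + 173.08 = 29501.40
Import duty = 29501.40 × 16.9% = 4985.74
Buyer bears: origin terminal 434.69 + freight 8950.38 + insurance 173.08 + destination terminal 366.18 + brokerage 374.49 + delivery 1820.62 + duty 4985.74 = 17105.18
Landed cost = invoice 19943.25 + 17105.18 = 37048.43

Total landed cost: CAD 37048.43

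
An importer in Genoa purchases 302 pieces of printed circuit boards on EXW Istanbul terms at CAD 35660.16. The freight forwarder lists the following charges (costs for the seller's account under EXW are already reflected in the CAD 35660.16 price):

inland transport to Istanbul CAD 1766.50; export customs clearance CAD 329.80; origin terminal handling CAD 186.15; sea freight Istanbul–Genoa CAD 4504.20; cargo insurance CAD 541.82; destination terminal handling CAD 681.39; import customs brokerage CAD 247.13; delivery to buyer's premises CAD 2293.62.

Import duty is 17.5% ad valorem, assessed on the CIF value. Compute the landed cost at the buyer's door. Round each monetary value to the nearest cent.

Total landed cost: CAD 53733.78

EXW: the seller makes goods available at their premises; the buyer bears all onward costs.
CIF value = EXW price + inland to port + export clearance + origin terminal + freight + insurance = 35660.16 + 1766.50 + 329.80 + 186.15 + 4504.20 + 541.82 = 42988.63
Import duty = 42988.63 × 17.5% = 7523.01
Buyer bears: inland to port 1766.50 + export clearance 329.80 + origin terminal 186.15 + freight 4504.20 + insurance 541.82 + destination terminal 681.39 + brokerage 247.13 + delivery 2293.62 + duty 7523.01 = 18073.62
Landed cost = invoice 35660.16 + 18073.62 = 53733.78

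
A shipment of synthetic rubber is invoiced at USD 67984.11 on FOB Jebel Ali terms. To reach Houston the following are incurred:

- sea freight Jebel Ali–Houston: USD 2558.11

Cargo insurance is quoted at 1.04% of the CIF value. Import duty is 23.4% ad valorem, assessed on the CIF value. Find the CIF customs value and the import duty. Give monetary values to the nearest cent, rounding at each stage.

Let C be the CIF value. C = FOB price + freight + 1.04% × C
C − 1.04% × C = 67984.11 + 2558.11
0.9896 × C = 70542.22
C = 70542.22 / 0.9896 = 71283.57
Insurance premium = 1.04% × 71283.57 = 741.35
Import duty = 71283.57 × 23.4% = 16680.36

CIF value: USD 71283.57; import duty: USD 16680.36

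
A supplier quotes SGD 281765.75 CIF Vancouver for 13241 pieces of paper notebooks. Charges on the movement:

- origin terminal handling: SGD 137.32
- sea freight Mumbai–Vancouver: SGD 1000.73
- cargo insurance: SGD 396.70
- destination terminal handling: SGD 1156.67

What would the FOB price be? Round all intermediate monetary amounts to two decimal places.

FOB price: SGD 280368.32

Not relevant to the conversion: origin terminal — on the seller under both CIF and FOB; already in the CIF price and stays in the FOB price. destination terminal — on the buyer under both terms; not part of either seller's price.
From CIF to FOB, the seller no longer bears: freight, insurance.
FOB price = 281765.75 − 1000.73 − 396.70 = 280368.32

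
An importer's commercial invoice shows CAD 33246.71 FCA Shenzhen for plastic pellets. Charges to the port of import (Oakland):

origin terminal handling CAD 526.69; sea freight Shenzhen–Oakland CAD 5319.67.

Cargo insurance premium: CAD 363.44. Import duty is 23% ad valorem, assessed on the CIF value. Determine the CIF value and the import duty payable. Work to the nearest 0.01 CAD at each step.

CIF = FCA price + pre-shipment costs + freight + insurance
CIF = 33246.71 + 526.69 + 5319.67 + 363.44 = 39456.51
Import duty = 39456.51 × 23% = 9075.00

CIF value: CAD 39456.51; import duty: CAD 9075.00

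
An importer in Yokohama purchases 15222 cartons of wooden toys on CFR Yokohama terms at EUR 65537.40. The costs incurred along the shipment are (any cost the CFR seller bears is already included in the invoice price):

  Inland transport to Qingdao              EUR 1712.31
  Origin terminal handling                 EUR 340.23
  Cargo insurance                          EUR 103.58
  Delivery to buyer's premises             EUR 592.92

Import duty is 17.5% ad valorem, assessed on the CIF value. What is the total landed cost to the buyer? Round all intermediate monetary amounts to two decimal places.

CFR: the seller pays costs through ocean freight to the destination port, but not insurance.
Already in the invoice (seller's account under CFR): inland to port, origin terminal — exclude.
CIF value = CFR price + insurance = 65537.40 + 103.58 = 65640.98
Import duty = 65640.98 × 17.5% = 11487.17
Buyer bears: insurance 103.58 + delivery 592.92 + duty 11487.17 = 12183.67
Landed cost = invoice 65537.40 + 12183.67 = 77721.07

Total landed cost: EUR 77721.07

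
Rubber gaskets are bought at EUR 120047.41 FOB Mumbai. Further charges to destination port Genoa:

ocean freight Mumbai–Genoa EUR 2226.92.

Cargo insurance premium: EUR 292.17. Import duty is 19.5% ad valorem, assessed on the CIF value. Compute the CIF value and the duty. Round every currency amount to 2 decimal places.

CIF = FOB price + freight + insurance
CIF = 120047.41 + 2226.92 + 292.17 = 122566.50
Import duty = 122566.50 × 19.5% = 23900.47

CIF value: EUR 122566.50; import duty: EUR 23900.47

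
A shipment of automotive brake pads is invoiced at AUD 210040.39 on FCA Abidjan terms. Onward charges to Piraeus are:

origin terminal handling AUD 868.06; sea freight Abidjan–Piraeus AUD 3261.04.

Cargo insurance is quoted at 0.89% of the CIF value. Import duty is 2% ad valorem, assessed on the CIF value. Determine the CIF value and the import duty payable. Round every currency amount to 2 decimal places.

CIF value: AUD 216092.72; import duty: AUD 4321.85

Let C be the CIF value. C = FCA price + pre-shipment costs + freight + 0.89% × C
C − 0.89% × C = 210040.39 + 868.06 + 3261.04
0.9911 × C = 214169.49
C = 214169.49 / 0.9911 = 216092.72
Insurance premium = 0.89% × 216092.72 = 1923.23
Import duty = 216092.72 × 2% = 4321.85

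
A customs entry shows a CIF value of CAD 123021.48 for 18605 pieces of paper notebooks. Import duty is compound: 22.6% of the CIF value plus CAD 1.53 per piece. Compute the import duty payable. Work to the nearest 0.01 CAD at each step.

Ad valorem component: 123021.48 × 22.6% = 27802.85
Specific component: 18605 × 1.53 = 28465.65
Import duty = 27802.85 + 28465.65 = 56268.50

Import duty: CAD 56268.50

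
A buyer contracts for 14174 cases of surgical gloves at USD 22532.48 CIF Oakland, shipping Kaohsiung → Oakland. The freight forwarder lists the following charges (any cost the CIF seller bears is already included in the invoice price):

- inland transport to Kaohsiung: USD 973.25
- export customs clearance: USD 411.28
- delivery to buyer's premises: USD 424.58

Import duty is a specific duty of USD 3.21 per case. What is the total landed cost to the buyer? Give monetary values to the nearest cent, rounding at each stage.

CIF: the seller pays costs through ocean freight and marine insurance to the destination port.
Already in the invoice (seller's account under CIF): inland to port, export clearance — exclude.
The CIF price already equals the CIF value: 22532.48
Import duty = 14174 × 3.21 = 45498.54
Buyer bears: delivery 424.58 + duty 45498.54 = 45923.12
Landed cost = invoice 22532.48 + 45923.12 = 68455.60

Total landed cost: USD 68455.60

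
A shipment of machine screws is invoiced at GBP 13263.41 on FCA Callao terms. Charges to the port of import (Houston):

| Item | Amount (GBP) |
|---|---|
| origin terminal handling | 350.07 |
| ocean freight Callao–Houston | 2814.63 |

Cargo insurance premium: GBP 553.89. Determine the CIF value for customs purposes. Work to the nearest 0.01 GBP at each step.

CIF = FCA price + pre-shipment costs + freight + insurance
CIF = 13263.41 + 350.07 + 2814.63 + 553.89 = 16982.00

CIF value: GBP 16982.00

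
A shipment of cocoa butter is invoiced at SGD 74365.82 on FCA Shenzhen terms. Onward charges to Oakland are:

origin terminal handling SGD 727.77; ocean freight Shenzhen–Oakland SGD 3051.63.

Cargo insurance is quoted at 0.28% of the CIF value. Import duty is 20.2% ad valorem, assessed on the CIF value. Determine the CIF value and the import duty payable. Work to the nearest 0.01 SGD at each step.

Let C be the CIF value. C = FCA price + pre-shipment costs + freight + 0.28% × C
C − 0.28% × C = 74365.82 + 727.77 + 3051.63
0.9972 × C = 78145.22
C = 78145.22 / 0.9972 = 78364.64
Insurance premium = 0.28% × 78364.64 = 219.42
Import duty = 78364.64 × 20.2% = 15829.66

CIF value: SGD 78364.64; import duty: SGD 15829.66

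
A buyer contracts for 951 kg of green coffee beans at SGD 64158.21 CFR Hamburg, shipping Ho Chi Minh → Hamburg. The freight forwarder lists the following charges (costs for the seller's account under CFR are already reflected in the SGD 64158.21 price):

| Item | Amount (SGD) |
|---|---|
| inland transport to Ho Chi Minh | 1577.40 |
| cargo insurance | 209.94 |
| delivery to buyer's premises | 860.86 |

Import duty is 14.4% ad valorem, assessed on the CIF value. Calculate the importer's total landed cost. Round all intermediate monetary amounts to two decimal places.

Total landed cost: SGD 74498.02

CFR: the seller pays costs through ocean freight to the destination port, but not insurance.
Already in the invoice (seller's account under CFR): inland to port — exclude.
CIF value = CFR price + insurance = 64158.21 + 209.94 = 64368.15
Import duty = 64368.15 × 14.4% = 9269.01
Buyer bears: insurance 209.94 + delivery 860.86 + duty 9269.01 = 10339.81
Landed cost = invoice 64158.21 + 10339.81 = 74498.02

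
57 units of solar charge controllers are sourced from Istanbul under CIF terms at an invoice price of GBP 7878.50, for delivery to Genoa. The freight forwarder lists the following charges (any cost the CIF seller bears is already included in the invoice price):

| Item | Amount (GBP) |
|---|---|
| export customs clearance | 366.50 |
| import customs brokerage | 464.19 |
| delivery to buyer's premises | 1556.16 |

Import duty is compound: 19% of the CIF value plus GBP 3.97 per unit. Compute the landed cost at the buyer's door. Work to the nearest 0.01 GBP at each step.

Total landed cost: GBP 11622.06

CIF: the seller pays costs through ocean freight and marine insurance to the destination port.
Already in the invoice (seller's account under CIF): export clearance — exclude.
The CIF price already equals the CIF value: 7878.50
Ad valorem component: 7878.50 × 19% = 1496.92
Specific component: 57 × 3.97 = 226.29
Import duty = 1496.92 + 226.29 = 1723.21
Buyer bears: brokerage 464.19 + delivery 1556.16 + duty 1723.21 = 3743.56
Landed cost = invoice 7878.50 + 3743.56 = 11622.06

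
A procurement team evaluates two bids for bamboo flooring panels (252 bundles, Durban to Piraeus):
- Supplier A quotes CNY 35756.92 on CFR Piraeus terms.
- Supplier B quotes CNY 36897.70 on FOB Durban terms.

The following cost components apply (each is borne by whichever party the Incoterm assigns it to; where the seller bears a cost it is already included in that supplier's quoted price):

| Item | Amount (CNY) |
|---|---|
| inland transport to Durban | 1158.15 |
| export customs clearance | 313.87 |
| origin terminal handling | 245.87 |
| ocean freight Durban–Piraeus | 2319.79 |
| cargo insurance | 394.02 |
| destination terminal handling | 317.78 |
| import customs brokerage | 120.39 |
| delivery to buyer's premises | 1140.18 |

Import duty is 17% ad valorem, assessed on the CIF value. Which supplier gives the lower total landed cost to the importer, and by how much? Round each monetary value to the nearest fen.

Supplier A is cheaper by CNY 4048.87

Supplier A (CFR):
CIF value = CFR price + insurance = 35756.92 + 394.02 = 36150.94
Import duty = 36150.94 × 17% = 6145.66
Buyer bears (A): 394.02 + 317.78 + 120.39 + 1140.18 = 1972.37
Landed cost (A) = invoice 35756.92 + 1972.37 + duty 6145.66 = 43874.95
Supplier B (FOB):
CIF value = FOB price + freight + insurance = 36897.70 + 2319.79 + 394.02 = 39611.51
Import duty = 39611.51 × 17% = 6733.96
Buyer bears (B): 2319.79 + 394.02 + 317.78 + 120.39 + 1140.18 = 4292.16
Landed cost (B) = invoice 36897.70 + 4292.16 + duty 6733.96 = 47923.82
Difference = |43874.95 − 47923.82| = 4048.87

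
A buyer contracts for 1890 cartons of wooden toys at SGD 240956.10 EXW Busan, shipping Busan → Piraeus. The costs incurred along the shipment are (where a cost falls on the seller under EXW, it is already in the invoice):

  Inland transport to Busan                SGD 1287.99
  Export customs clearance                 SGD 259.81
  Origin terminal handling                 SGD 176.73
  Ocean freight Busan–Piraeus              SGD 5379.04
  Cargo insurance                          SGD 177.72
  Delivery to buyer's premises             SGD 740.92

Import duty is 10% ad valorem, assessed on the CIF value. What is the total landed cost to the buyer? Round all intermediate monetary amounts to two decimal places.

Total landed cost: SGD 273802.05

EXW: the seller makes goods available at their premises; the buyer bears all onward costs.
CIF value = EXW price + inland to port + export clearance + origin terminal + freight + insurance = 240956.10 + 1287.99 + 259.81 + 176.73 + 5379.04 + 177.72 = 248237.39
Import duty = 248237.39 × 10% = 24823.74
Buyer bears: inland to port 1287.99 + export clearance 259.81 + origin terminal 176.73 + freight 5379.04 + insurance 177.72 + delivery 740.92 + duty 24823.74 = 32845.95
Landed cost = invoice 240956.10 + 32845.95 = 273802.05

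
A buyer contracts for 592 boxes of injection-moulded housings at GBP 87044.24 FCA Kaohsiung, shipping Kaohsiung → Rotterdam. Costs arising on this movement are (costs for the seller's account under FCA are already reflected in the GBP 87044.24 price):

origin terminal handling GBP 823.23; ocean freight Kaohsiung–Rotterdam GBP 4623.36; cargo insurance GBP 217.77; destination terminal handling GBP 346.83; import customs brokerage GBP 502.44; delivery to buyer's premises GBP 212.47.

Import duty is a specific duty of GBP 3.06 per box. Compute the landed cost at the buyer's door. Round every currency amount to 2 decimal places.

Total landed cost: GBP 95581.86

FCA: the seller delivers export-cleared goods to the carrier; the buyer bears costs from that point.
CIF value = FCA price + origin terminal + freight + insurance = 87044.24 + 823.23 + 4623.36 + 217.77 = 92708.60
Import duty = 592 × 3.06 = 1811.52
Buyer bears: origin terminal 823.23 + freight 4623.36 + insurance 217.77 + destination terminal 346.83 + brokerage 502.44 + delivery 212.47 + duty 1811.52 = 8537.62
Landed cost = invoice 87044.24 + 8537.62 = 95581.86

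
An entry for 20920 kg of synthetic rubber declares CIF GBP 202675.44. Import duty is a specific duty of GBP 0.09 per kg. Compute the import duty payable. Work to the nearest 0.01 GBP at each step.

Import duty: GBP 1882.80

Import duty = 20920 × 0.09 = 1882.80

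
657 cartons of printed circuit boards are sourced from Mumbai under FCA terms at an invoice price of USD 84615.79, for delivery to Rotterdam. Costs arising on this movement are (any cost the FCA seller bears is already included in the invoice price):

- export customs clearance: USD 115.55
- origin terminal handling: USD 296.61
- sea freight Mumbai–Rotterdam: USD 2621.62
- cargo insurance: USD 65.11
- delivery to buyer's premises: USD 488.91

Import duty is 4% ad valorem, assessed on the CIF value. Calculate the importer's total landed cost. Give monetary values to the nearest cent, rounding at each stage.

Total landed cost: USD 91592.01

FCA: the seller delivers export-cleared goods to the carrier; the buyer bears costs from that point.
Already in the invoice (seller's account under FCA): export clearance — exclude.
CIF value = FCA price + origin terminal + freight + insurance = 84615.79 + 296.61 + 2621.62 + 65.11 = 87599.13
Import duty = 87599.13 × 4% = 3503.97
Buyer bears: origin terminal 296.61 + freight 2621.62 + insurance 65.11 + delivery 488.91 + duty 3503.97 = 6976.22
Landed cost = invoice 84615.79 + 6976.22 = 91592.01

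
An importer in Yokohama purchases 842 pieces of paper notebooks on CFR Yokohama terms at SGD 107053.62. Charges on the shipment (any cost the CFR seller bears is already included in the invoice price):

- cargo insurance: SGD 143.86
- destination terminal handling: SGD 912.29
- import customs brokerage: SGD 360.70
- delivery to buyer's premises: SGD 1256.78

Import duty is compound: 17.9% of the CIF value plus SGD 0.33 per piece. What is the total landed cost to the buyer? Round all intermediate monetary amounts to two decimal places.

Total landed cost: SGD 129193.46

CFR: the seller pays costs through ocean freight to the destination port, but not insurance.
CIF value = CFR price + insurance = 107053.62 + 143.86 = 107197.48
Ad valorem component: 107197.48 × 17.9% = 19188.35
Specific component: 842 × 0.33 = 277.86
Import duty = 19188.35 + 277.86 = 19466.21
Buyer bears: insurance 143.86 + destination terminal 912.29 + brokerage 360.70 + delivery 1256.78 + duty 19466.21 = 22139.84
Landed cost = invoice 107053.62 + 22139.84 = 129193.46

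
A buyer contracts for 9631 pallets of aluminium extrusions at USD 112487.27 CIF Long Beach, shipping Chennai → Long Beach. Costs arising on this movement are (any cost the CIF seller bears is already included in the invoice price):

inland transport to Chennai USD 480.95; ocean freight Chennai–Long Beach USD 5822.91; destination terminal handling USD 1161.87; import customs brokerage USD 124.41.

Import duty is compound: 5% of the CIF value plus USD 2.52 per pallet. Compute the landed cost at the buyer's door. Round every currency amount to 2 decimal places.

CIF: the seller pays costs through ocean freight and marine insurance to the destination port.
Already in the invoice (seller's account under CIF): inland to port, freight — exclude.
The CIF price already equals the CIF value: 112487.27
Ad valorem component: 112487.27 × 5% = 5624.36
Specific component: 9631 × 2.52 = 24270.12
Import duty = 5624.36 + 24270.12 = 29894.48
Buyer bears: destination terminal 1161.87 + brokerage 124.41 + duty 29894.48 = 31180.76
Landed cost = invoice 112487.27 + 31180.76 = 143668.03

Total landed cost: USD 143668.03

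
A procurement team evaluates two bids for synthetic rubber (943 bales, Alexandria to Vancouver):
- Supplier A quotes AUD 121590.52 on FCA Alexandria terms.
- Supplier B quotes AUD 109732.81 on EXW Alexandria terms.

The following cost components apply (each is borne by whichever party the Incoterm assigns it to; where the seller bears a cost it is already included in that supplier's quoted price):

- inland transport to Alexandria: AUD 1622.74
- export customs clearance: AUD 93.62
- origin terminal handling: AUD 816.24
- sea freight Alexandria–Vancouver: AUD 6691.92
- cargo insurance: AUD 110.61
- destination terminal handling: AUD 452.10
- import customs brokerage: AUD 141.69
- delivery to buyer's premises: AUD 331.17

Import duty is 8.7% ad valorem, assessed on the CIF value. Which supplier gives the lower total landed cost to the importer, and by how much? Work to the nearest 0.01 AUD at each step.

Supplier A (FCA):
CIF value = FCA price + origin terminal + freight + insurance = 121590.52 + 816.24 + 6691.92 + 110.61 = 129209.29
Import duty = 129209.29 × 8.7% = 11241.21
Buyer bears (A): 816.24 + 6691.92 + 110.61 + 452.10 + 141.69 + 331.17 = 8543.73
Landed cost (A) = invoice 121590.52 + 8543.73 + duty 11241.21 = 141375.46
Supplier B (EXW):
CIF value = EXW price + inland to port + export clearance + origin terminal + freight + insurance = 109732.81 + 1622.74 + 93.62 + 816.24 + 6691.92 + 110.61 = 119067.94
Import duty = 119067.94 × 8.7% = 10358.91
Buyer bears (B): 1622.74 + 93.62 + 816.24 + 6691.92 + 110.61 + 452.10 + 141.69 + 331.17 = 10260.09
Landed cost (B) = invoice 109732.81 + 10260.09 + duty 10358.91 = 130351.81
Difference = |141375.46 − 130351.81| = 11023.65

Supplier B is cheaper by AUD 11023.65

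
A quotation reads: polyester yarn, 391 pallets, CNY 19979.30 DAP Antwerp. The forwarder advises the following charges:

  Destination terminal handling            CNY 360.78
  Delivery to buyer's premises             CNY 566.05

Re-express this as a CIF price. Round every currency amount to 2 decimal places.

CIF price: CNY 19052.47

From DAP to CIF, the seller no longer bears: destination terminal, delivery.
CIF price = 19979.30 − 360.78 − 566.05 = 19052.47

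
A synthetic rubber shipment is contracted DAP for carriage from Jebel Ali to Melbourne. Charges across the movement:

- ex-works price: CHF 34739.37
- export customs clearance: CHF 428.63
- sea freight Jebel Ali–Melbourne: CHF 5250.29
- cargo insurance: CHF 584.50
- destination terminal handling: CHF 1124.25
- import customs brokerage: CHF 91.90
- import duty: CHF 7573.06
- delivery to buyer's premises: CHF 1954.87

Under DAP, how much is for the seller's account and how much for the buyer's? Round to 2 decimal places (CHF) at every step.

Seller: CHF 44081.91; buyer: CHF 7664.96

DAP: the seller bears all costs to the named destination except import duty and clearance.
Seller's account: goods 34739.37 + export clearance 428.63 + freight 5250.29 + insurance 584.50 + destination terminal 1124.25 + delivery 1954.87 = 44081.91
Buyer's account: brokerage 91.90 + duty 7573.06 = 7664.96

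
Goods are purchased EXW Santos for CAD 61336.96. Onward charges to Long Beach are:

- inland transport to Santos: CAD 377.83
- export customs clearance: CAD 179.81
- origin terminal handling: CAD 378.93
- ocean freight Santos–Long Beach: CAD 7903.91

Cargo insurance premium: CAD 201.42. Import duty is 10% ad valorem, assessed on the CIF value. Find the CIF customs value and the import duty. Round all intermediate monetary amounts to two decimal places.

CIF = EXW price + pre-shipment costs + freight + insurance
CIF = 61336.96 + 377.83 + 179.81 + 378.93 + 7903.91 + 201.42 = 70378.86
Import duty = 70378.86 × 10% = 7037.89

CIF value: CAD 70378.86; import duty: CAD 7037.89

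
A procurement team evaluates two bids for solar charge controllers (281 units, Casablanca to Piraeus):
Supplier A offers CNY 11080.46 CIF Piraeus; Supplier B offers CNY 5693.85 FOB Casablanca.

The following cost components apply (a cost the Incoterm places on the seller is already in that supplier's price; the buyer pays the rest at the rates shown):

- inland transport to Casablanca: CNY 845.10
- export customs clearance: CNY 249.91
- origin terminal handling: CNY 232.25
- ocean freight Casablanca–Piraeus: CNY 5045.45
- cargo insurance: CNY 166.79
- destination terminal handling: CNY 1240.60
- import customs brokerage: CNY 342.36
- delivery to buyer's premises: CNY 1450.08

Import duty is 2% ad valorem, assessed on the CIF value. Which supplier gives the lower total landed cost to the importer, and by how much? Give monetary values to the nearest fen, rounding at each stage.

Supplier A (CIF):
The CIF price already equals the CIF value: 11080.46
Import duty = 11080.46 × 2% = 221.61
Buyer bears (A): 1240.60 + 342.36 + 1450.08 = 3033.04
Landed cost (A) = invoice 11080.46 + 3033.04 + duty 221.61 = 14335.11
Supplier B (FOB):
CIF value = FOB price + freight + insurance = 5693.85 + 5045.45 + 166.79 = 10906.09
Import duty = 10906.09 × 2% = 218.12
Buyer bears (B): 5045.45 + 166.79 + 1240.60 + 342.36 + 1450.08 = 8245.28
Landed cost (B) = invoice 5693.85 + 8245.28 + duty 218.12 = 14157.25
Difference = |14335.11 − 14157.25| = 177.86

Supplier B is cheaper by CNY 177.86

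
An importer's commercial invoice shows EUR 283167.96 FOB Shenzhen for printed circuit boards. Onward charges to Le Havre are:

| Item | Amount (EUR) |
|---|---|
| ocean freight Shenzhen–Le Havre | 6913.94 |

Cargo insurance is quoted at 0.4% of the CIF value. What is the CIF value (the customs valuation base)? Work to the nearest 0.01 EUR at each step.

Let C be the CIF value. C = FOB price + freight + 0.4% × C
C − 0.4% × C = 283167.96 + 6913.94
0.996 × C = 290081.90
C = 290081.90 / 0.996 = 291246.89
Insurance premium = 0.4% × 291246.89 = 1164.99

CIF value: EUR 291246.89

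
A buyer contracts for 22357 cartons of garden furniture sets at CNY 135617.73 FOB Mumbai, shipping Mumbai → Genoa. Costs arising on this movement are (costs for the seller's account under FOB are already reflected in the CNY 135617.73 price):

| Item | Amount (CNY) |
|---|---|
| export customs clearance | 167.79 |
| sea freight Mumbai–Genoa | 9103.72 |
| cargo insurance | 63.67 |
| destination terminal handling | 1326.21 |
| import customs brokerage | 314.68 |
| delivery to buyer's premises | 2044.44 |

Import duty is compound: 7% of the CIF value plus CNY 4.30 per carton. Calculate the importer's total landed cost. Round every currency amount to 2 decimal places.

FOB: the seller bears costs until goods are on board at the origin port; the buyer bears freight, insurance and all costs thereafter.
Already in the invoice (seller's account under FOB): export clearance — exclude.
CIF value = FOB price + freight + insurance = 135617.73 + 9103.72 + 63.67 = 144785.12
Ad valorem component: 144785.12 × 7% = 10134.96
Specific component: 22357 × 4.30 = 96135.10
Import duty = 10134.96 + 96135.10 = 106270.06
Buyer bears: freight 9103.72 + insurance 63.67 + destination terminal 1326.21 + brokerage 314.68 + delivery 2044.44 + duty 106270.06 = 119122.78
Landed cost = invoice 135617.73 + 119122.78 = 254740.51

Total landed cost: CNY 254740.51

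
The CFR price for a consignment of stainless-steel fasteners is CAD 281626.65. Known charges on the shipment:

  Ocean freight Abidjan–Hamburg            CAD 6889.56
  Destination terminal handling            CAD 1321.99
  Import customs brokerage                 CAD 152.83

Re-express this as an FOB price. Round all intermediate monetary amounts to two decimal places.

Not relevant to the conversion: brokerage, destination terminal — on the buyer under both terms; not part of either seller's price.
From CFR to FOB, the seller no longer bears: freight.
FOB price = 281626.65 − 6889.56 = 274737.09

FOB price: CAD 274737.09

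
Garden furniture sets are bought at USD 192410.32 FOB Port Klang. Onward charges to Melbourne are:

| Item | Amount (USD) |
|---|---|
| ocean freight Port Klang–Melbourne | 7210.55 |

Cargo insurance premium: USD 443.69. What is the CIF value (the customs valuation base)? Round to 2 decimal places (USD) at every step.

CIF value: USD 200064.56

CIF = FOB price + freight + insurance
CIF = 192410.32 + 7210.55 + 443.69 = 200064.56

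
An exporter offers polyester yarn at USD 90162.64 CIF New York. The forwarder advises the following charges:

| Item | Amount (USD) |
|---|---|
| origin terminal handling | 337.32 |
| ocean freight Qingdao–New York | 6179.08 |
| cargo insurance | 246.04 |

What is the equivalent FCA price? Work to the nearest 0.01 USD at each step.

From CIF to FCA, the seller no longer bears: origin terminal, freight, insurance.
FCA price = 90162.64 − 337.32 − 6179.08 − 246.04 = 83400.20

FCA price: USD 83400.20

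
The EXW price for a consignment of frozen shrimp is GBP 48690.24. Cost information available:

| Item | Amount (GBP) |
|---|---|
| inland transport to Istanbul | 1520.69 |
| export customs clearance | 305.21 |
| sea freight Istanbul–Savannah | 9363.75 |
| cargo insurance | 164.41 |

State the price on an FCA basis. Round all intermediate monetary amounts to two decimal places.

Not relevant to the conversion: freight, insurance — on the buyer under both terms; not part of either seller's price.
From EXW to FCA, the seller additionally bears: inland to port, export clearance.
FCA price = 48690.24 + 1520.69 + 305.21 = 50516.14

FCA price: GBP 50516.14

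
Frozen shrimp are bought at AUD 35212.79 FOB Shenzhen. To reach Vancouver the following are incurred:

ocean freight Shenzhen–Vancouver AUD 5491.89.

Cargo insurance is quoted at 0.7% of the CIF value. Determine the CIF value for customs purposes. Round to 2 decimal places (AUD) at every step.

CIF value: AUD 40991.62

Let C be the CIF value. C = FOB price + freight + 0.7% × C
C − 0.7% × C = 35212.79 + 5491.89
0.993 × C = 40704.68
C = 40704.68 / 0.993 = 40991.62
Insurance premium = 0.7% × 40991.62 = 286.94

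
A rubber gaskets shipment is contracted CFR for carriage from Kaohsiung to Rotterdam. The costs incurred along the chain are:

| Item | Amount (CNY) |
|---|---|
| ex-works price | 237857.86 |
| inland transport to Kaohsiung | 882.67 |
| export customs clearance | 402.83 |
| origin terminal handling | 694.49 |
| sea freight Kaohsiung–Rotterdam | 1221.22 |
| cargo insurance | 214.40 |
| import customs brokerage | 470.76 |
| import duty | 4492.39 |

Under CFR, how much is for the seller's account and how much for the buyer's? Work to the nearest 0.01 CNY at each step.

CFR: the seller pays costs through ocean freight to the destination port, but not insurance.
Seller's account: goods 237857.86 + inland to port 882.67 + export clearance 402.83 + origin terminal 694.49 + freight 1221.22 = 241059.07
Buyer's account: insurance 214.40 + brokerage 470.76 + duty 4492.39 = 5177.55

Seller: CNY 241059.07; buyer: CNY 5177.55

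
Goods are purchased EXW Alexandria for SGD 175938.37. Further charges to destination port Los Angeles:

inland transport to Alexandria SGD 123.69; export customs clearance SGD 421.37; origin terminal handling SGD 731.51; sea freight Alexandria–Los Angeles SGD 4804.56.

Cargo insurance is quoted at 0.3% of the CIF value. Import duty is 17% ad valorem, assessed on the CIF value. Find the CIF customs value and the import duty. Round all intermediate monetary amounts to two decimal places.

Let C be the CIF value. C = EXW price + pre-shipment costs + freight + 0.3% × C
C − 0.3% × C = 175938.37 + 123.69 + 421.37 + 731.51 + 4804.56
0.997 × C = 182019.50
C = 182019.50 / 0.997 = 182567.20
Insurance premium = 0.3% × 182567.20 = 547.70
Import duty = 182567.20 × 17% = 31036.42

CIF value: SGD 182567.20; import duty: SGD 31036.42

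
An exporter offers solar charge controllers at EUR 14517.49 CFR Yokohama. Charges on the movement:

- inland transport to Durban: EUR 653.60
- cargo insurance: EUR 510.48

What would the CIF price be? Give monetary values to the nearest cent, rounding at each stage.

CIF price: EUR 15027.97

Not relevant to the conversion: inland to port — on the seller under both CFR and CIF; already in the CFR price and stays in the CIF price.
From CFR to CIF, the seller additionally bears: insurance.
CIF price = 14517.49 + 510.48 = 15027.97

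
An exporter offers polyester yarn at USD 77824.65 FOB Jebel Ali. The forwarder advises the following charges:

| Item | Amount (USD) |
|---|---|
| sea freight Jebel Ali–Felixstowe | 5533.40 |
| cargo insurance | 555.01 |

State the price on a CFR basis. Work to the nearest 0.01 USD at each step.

CFR price: USD 83358.05

Not relevant to the conversion: insurance — on the buyer under both terms; not part of either seller's price.
From FOB to CFR, the seller additionally bears: freight.
CFR price = 77824.65 + 5533.40 = 83358.05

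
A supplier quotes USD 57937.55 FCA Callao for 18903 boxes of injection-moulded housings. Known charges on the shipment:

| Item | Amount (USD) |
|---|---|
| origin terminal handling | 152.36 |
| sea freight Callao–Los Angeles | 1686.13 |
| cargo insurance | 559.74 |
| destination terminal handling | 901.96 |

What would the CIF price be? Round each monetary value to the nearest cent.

CIF price: USD 60335.78

Not relevant to the conversion: destination terminal — on the buyer under both terms; not part of either seller's price.
From FCA to CIF, the seller additionally bears: origin terminal, freight, insurance.
CIF price = 57937.55 + 152.36 + 1686.13 + 559.74 = 60335.78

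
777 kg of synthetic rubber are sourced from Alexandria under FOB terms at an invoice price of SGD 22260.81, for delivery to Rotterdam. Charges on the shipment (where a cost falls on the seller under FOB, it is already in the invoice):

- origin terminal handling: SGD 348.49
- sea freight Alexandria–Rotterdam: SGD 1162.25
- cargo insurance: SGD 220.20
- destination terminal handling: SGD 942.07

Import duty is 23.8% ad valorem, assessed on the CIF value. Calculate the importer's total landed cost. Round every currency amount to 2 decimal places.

Total landed cost: SGD 30212.43

FOB: the seller bears costs until goods are on board at the origin port; the buyer bears freight, insurance and all costs thereafter.
Already in the invoice (seller's account under FOB): origin terminal — exclude.
CIF value = FOB price + freight + insurance = 22260.81 + 1162.25 + 220.20 = 23643.26
Import duty = 23643.26 × 23.8% = 5627.10
Buyer bears: freight 1162.25 + insurance 220.20 + destination terminal 942.07 + duty 5627.10 = 7951.62
Landed cost = invoice 22260.81 + 7951.62 = 30212.43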